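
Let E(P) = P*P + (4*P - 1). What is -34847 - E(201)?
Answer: -76051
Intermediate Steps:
E(P) = -1 + P² + 4*P (E(P) = P² + (-1 + 4*P) = -1 + P² + 4*P)
-34847 - E(201) = -34847 - (-1 + 201² + 4*201) = -34847 - (-1 + 40401 + 804) = -34847 - 1*41204 = -34847 - 41204 = -76051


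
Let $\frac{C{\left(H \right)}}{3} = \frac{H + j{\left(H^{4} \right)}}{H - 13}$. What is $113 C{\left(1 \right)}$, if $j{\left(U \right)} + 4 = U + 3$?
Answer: $- \frac{113}{4} \approx -28.25$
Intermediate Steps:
$j{\left(U \right)} = -1 + U$ ($j{\left(U \right)} = -4 + \left(U + 3\right) = -4 + \left(3 + U\right) = -1 + U$)
$C{\left(H \right)} = \frac{3 \left(-1 + H + H^{4}\right)}{-13 + H}$ ($C{\left(H \right)} = 3 \frac{H + \left(-1 + H^{4}\right)}{H - 13} = 3 \frac{-1 + H + H^{4}}{-13 + H} = \frac{3 \left(-1 + H + H^{4}\right)}{-13 + H}$)
$113 C{\left(1 \right)} = 113 \frac{3 \left(-1 + 1 + 1^{4}\right)}{-13 + 1} = 113 \frac{3 \left(-1 + 1 + 1\right)}{-12} = 113 \cdot 3 \left(- \frac{1}{12}\right) 1 = 113 \left(- \frac{1}{4}\right) = - \frac{113}{4}$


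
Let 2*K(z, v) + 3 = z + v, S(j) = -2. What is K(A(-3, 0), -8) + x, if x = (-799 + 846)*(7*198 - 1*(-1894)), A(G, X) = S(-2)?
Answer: 308307/2 ≈ 1.5415e+5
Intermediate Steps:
A(G, X) = -2
K(z, v) = -3/2 + v/2 + z/2 (K(z, v) = -3/2 + (z + v)/2 = -3/2 + (v + z)/2 = -3/2 + (v/2 + z/2) = -3/2 + v/2 + z/2)
x = 154160 (x = 47*(1386 + 1894) = 47*3280 = 154160)
K(A(-3, 0), -8) + x = (-3/2 + (½)*(-8) + (½)*(-2)) + 154160 = (-3/2 - 4 - 1) + 154160 = -13/2 + 154160 = 308307/2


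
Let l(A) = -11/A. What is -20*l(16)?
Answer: 55/4 ≈ 13.750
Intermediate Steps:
-20*l(16) = -(-220)/16 = -20*(-11/16) = 55/4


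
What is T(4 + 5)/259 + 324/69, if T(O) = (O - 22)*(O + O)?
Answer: 22590/5957 ≈ 3.7922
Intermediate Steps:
T(O) = 2*O*(-22 + O) (T(O) = (-22 + O)*(2*O) = 2*O*(-22 + O))
T(4 + 5)/259 + 324/69 = (2*(4 + 5)*(-22 + (4 + 5)))/259 + 324/69 = (2*9*(-22 + 9))*(1/259) + 324*(1/69) = (2*9*(-13))*(1/259) + 108/23 = -234*1/259 + 108/23 = -234/259 + 108/23 = 22590/5957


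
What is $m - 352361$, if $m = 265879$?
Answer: $-86482$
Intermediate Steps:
$m - 352361 = 265879 - 352361 = -86482$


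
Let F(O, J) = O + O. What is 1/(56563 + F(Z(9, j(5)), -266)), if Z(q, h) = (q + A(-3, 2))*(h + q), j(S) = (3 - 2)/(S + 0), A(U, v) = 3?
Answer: 5/283919 ≈ 1.7611e-5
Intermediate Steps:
j(S) = 1/S
Z(q, h) = (3 + q)*(h + q) (Z(q, h) = (q + 3)*(h + q) = (3 + q)*(h + q))
F(O, J) = 2*O
1/(56563 + F(Z(9, j(5)), -266)) = 1/(56563 + 2*(9² + 3/5 + 3*9 + 9/5)) = 1/(56563 + 2*(81 + 3*(⅕) + 27 + (⅕)*9)) = 1/(56563 + 2*(81 + ⅗ + 27 + 9/5)) = 1/(56563 + 2*(552/5)) = 1/(56563 + 1104/5) = 1/(283919/5) = 5/283919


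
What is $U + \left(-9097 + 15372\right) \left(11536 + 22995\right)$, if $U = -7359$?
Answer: $216674666$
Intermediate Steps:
$U + \left(-9097 + 15372\right) \left(11536 + 22995\right) = -7359 + \left(-9097 + 15372\right) \left(11536 + 22995\right) = -7359 + 6275 \cdot 34531 = -7359 + 216682025 = 216674666$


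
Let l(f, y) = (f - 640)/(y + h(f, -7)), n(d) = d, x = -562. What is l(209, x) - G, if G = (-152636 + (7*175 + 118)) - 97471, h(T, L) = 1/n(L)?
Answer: 978889357/3935 ≈ 2.4876e+5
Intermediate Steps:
h(T, L) = 1/L
l(f, y) = (-640 + f)/(-⅐ + y) (l(f, y) = (f - 640)/(y + 1/(-7)) = (-640 + f)/(y - ⅐) = (-640 + f)/(-⅐ + y))
G = -248764 (G = (-152636 + (1225 + 118)) - 97471 = (-152636 + 1343) - 97471 = -151293 - 97471 = -248764)
l(209, x) - G = 7*(-640 + 209)/(-1 + 7*(-562)) - 1*(-248764) = 7*(-431)/(-1 - 3934) + 248764 = 7*(-431)/(-3935) + 248764 = 7*(-1/3935)*(-431) + 248764 = 3017/3935 + 248764 = 978889357/3935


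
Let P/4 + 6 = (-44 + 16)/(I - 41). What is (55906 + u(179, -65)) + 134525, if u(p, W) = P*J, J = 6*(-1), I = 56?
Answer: 953099/5 ≈ 1.9062e+5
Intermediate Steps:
J = -6
P = -472/15 (P = -24 + 4*((-44 + 16)/(56 - 41)) = -24 + 4*(-28/15) = -24 - 112/15 = -472/15 ≈ -31.467)
u(p, W) = 944/5 (u(p, W) = -472/15*(-6) = 944/5)
(55906 + u(179, -65)) + 134525 = (55906 + 944/5) + 134525 = 280474/5 + 134525 = 953099/5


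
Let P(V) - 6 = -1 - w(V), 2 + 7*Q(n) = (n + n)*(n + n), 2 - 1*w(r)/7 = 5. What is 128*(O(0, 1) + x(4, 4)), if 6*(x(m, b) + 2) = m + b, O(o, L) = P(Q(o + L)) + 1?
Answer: 10112/3 ≈ 3370.7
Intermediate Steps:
w(r) = -21 (w(r) = 14 - 7*5 = 14 - 35 = -21)
Q(n) = -2/7 + 4*n²/7 (Q(n) = -2/7 + ((n + n)*(n + n))/7 = -2/7 + ((2*n)*(2*n))/7 = -2/7 + (4*n²)/7 = -2/7 + 4*n²/7)
P(V) = 26 (P(V) = 6 + (-1 - 1*(-21)) = 6 + (-1 + 21) = 6 + 20 = 26)
O(o, L) = 27 (O(o, L) = 26 + 1 = 27)
x(m, b) = -2 + b/6 + m/6 (x(m, b) = -2 + (m + b)/6 = -2 + (b + m)/6 = -2 + (b/6 + m/6) = -2 + b/6 + m/6)
128*(O(0, 1) + x(4, 4)) = 128*(27 + (-2 + (⅙)*4 + (⅙)*4)) = 128*(27 + (-2 + ⅔ + ⅔)) = 128*(27 - ⅔) = 128*(79/3) = 10112/3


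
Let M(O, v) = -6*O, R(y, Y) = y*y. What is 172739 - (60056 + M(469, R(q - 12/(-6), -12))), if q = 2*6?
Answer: 115497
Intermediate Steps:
q = 12
R(y, Y) = y**2
172739 - (60056 + M(469, R(q - 12/(-6), -12))) = 172739 - (60056 - 6*469) = 172739 - (60056 - 2814) = 172739 - 1*57242 = 172739 - 57242 = 115497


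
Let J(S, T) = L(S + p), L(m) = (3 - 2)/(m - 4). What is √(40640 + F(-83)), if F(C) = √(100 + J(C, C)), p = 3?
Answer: √(71688960 + 42*√176379)/42 ≈ 201.62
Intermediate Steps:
L(m) = 1/(-4 + m)
J(S, T) = 1/(-1 + S) (J(S, T) = 1/(-4 + (S + 3)) = 1/(-4 + (3 + S)) = 1/(-1 + S))
F(C) = √(100 + 1/(-1 + C))
√(40640 + F(-83)) = √(40640 + √((-99 + 100*(-83))/(-1 - 83))) = √(40640 + √((-99 - 8300)/(-84))) = √(40640 + √(-1/84*(-8399))) = √(40640 + √(8399/84)) = √(40640 + √176379/42)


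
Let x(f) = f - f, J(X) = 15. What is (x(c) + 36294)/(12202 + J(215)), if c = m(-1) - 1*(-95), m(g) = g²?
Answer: 36294/12217 ≈ 2.9708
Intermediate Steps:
c = 96 (c = (-1)² - 1*(-95) = 1 + 95 = 96)
x(f) = 0
(x(c) + 36294)/(12202 + J(215)) = (0 + 36294)/(12202 + 15) = 36294/12217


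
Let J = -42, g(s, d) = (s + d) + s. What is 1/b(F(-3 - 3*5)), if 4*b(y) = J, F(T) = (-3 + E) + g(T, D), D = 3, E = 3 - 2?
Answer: -2/21 ≈ -0.095238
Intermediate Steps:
E = 1
g(s, d) = d + 2*s (g(s, d) = (d + s) + s = d + 2*s)
F(T) = 1 + 2*T (F(T) = (-3 + 1) + (3 + 2*T) = -2 + (3 + 2*T) = 1 + 2*T)
b(y) = -21/2 (b(y) = (1/4)*(-42) = -21/2)
1/b(F(-3 - 3*5)) = 1/(-21/2) = -2/21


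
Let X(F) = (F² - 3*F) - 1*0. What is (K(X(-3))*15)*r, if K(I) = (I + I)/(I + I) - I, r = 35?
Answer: -8925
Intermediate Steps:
X(F) = F² - 3*F (X(F) = (F² - 3*F) + 0 = F² - 3*F)
K(I) = 1 - I (K(I) = (2*I)/((2*I)) - I = (2*I)*(1/(2*I)) - I = 1 - I)
(K(X(-3))*15)*r = ((1 - (-3)*(-3 - 3))*15)*35 = ((1 - (-3)*(-6))*15)*35 = ((1 - 1*18)*15)*35 = ((1 - 18)*15)*35 = -17*15*35 = -255*35 = -8925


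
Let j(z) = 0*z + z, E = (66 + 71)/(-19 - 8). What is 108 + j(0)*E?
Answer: 108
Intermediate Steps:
E = -137/27 (E = 137/(-27) = 137*(-1/27) = -137/27 ≈ -5.0741)
j(z) = z (j(z) = 0 + z = z)
108 + j(0)*E = 108 + 0*(-137/27) = 108 + 0 = 108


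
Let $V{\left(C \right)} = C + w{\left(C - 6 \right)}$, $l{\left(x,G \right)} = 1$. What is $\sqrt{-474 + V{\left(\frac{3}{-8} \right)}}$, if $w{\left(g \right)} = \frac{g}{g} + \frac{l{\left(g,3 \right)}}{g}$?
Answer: $\frac{i \sqrt{19706502}}{204} \approx 21.761 i$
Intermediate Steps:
$w{\left(g \right)} = 1 + \frac{1}{g}$ ($w{\left(g \right)} = \frac{g}{g} + 1 \frac{1}{g} = 1 + \frac{1}{g}$)
$V{\left(C \right)} = C + \frac{-5 + C}{-6 + C}$ ($V{\left(C \right)} = C + \frac{1 + \left(C - 6\right)}{C - 6} = C + \frac{1 + \left(-6 + C\right)}{-6 + C} = C + \frac{-5 + C}{-6 + C}$)
$\sqrt{-474 + V{\left(\frac{3}{-8} \right)}} = \sqrt{-474 + \frac{-5 + \frac{3}{-8} + \frac{3}{-8} \left(-6 + \frac{3}{-8}\right)}{-6 + \frac{3}{-8}}} = \sqrt{-474 + \frac{-5 + 3 \left(- \frac{1}{8}\right) + 3 \left(- \frac{1}{8}\right) \left(-6 + 3 \left(- \frac{1}{8}\right)\right)}{-6 + 3 \left(- \frac{1}{8}\right)}} = \sqrt{-474 + \frac{-5 - \frac{3}{8} - \frac{3 \left(-6 - \frac{3}{8}\right)}{8}}{-6 - \frac{3}{8}}} = \sqrt{-474 + \frac{-5 - \frac{3}{8} - - \frac{153}{64}}{- \frac{51}{8}}} = \sqrt{-474 - \frac{8 \left(-5 - \frac{3}{8} + \frac{153}{64}\right)}{51}} = \sqrt{-474 - - \frac{191}{408}} = \sqrt{-474 + \frac{191}{408}} = \sqrt{- \frac{193201}{408}} = \frac{i \sqrt{19706502}}{204}$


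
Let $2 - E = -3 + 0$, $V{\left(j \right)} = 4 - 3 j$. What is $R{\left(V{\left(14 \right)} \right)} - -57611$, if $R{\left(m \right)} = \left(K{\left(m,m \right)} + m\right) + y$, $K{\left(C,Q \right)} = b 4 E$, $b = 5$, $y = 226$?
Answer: $57899$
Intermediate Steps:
$E = 5$ ($E = 2 - \left(-3 + 0\right) = 2 - -3 = 2 + 3 = 5$)
$K{\left(C,Q \right)} = 100$ ($K{\left(C,Q \right)} = 5 \cdot 4 \cdot 5 = 20 \cdot 5 = 100$)
$R{\left(m \right)} = 326 + m$ ($R{\left(m \right)} = \left(100 + m\right) + 226 = 326 + m$)
$R{\left(V{\left(14 \right)} \right)} - -57611 = \left(326 + \left(4 - 42\right)\right) - -57611 = \left(326 + \left(4 - 42\right)\right) + 57611 = \left(326 - 38\right) + 57611 = 288 + 57611 = 57899$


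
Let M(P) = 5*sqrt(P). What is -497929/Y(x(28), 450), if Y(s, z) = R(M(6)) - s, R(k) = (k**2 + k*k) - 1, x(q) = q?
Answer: -497929/271 ≈ -1837.4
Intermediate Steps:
R(k) = -1 + 2*k**2 (R(k) = (k**2 + k**2) - 1 = 2*k**2 - 1 = -1 + 2*k**2)
Y(s, z) = 299 - s (Y(s, z) = (-1 + 2*(5*sqrt(6))**2) - s = (-1 + 2*150) - s = (-1 + 300) - s = 299 - s)
-497929/Y(x(28), 450) = -497929/(299 - 1*28) = -497929/(299 - 28) = -497929/271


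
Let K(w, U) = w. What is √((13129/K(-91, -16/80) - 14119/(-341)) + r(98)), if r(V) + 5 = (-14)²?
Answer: √84862368591/31031 ≈ 9.3878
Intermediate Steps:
r(V) = 191 (r(V) = -5 + (-14)² = -5 + 196 = 191)
√((13129/K(-91, -16/80) - 14119/(-341)) + r(98)) = √((13129/(-91) - 14119/(-341)) + 191) = √((13129*(-1/91) - 14119*(-1/341)) + 191) = √((-13129/91 + 14119/341) + 191) = √(-3192160/31031 + 191) = √(2734761/31031) = √84862368591/31031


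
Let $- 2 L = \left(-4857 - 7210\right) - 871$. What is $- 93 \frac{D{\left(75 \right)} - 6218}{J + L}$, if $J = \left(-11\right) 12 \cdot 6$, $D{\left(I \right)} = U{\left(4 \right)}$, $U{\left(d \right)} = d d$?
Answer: $\frac{82398}{811} \approx 101.6$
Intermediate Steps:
$U{\left(d \right)} = d^{2}$
$L = 6469$ ($L = - \frac{\left(-4857 - 7210\right) - 871}{2} = - \frac{-12067 - 871}{2} = \left(- \frac{1}{2}\right) \left(-12938\right) = 6469$)
$D{\left(I \right)} = 16$ ($D{\left(I \right)} = 4^{2} = 16$)
$J = -792$ ($J = \left(-132\right) 6 = -792$)
$- 93 \frac{D{\left(75 \right)} - 6218}{J + L} = - 93 \frac{16 - 6218}{-792 + 6469} = - 93 \left(- \frac{6202}{5677}\right) = - 93 \left(\left(-6202\right) \frac{1}{5677}\right) = \left(-93\right) \left(- \frac{886}{811}\right) = \frac{82398}{811}$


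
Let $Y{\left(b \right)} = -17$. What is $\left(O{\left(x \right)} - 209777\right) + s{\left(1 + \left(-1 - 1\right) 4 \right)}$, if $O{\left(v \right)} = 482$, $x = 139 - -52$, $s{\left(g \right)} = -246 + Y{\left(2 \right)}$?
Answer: $-209558$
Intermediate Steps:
$s{\left(g \right)} = -263$ ($s{\left(g \right)} = -246 - 17 = -263$)
$x = 191$ ($x = 139 + 52 = 191$)
$\left(O{\left(x \right)} - 209777\right) + s{\left(1 + \left(-1 - 1\right) 4 \right)} = \left(482 - 209777\right) - 263 = -209295 - 263 = -209558$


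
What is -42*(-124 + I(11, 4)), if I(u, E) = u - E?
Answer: 4914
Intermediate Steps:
-42*(-124 + I(11, 4)) = -42*(-124 + (11 - 1*4)) = -42*(-124 + (11 - 4)) = -42*(-124 + 7) = -42*(-117) = 4914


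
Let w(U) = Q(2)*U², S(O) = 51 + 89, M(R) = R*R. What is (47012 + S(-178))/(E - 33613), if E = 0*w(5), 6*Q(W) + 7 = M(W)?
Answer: -47152/33613 ≈ -1.4028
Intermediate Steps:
M(R) = R²
S(O) = 140
Q(W) = -7/6 + W²/6
w(U) = -U²/2 (w(U) = (-7/6 + (⅙)*2²)*U² = (-7/6 + (⅙)*4)*U² = (-7/6 + ⅔)*U² = -U²/2)
E = 0 (E = 0*(-½*5²) = 0*(-½*25) = 0*(-25/2) = 0)
(47012 + S(-178))/(E - 33613) = (47012 + 140)/(0 - 33613) = 47152/(-33613) = 47152*(-1/33613) = -47152/33613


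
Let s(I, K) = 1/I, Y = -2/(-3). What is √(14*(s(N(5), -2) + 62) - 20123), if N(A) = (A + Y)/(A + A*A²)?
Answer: 25*I*√8755/17 ≈ 137.6*I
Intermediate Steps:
Y = ⅔ (Y = -2*(-⅓) = ⅔ ≈ 0.66667)
N(A) = (⅔ + A)/(A + A³) (N(A) = (A + ⅔)/(A + A*A²) = (⅔ + A)/(A + A³))
√(14*(s(N(5), -2) + 62) - 20123) = √(14*(1/((⅔ + 5)/(5*(1 + 5²))) + 62) - 20123) = √(14*(1/((⅕)*(17/3)/(1 + 25)) + 62) - 20123) = √(14*(1/((⅕)*(17/3)/26) + 62) - 20123) = √(14*(1/((⅕)*(1/26)*(17/3)) + 62) - 20123) = √(14*(1/(17/390) + 62) - 20123) = √(14*(390/17 + 62) - 20123) = √(14*(1444/17) - 20123) = √(20216/17 - 20123) = √(-321875/17) = 25*I*√8755/17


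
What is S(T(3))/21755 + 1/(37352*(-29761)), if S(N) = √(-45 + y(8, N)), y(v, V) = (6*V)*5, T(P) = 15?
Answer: -1/1111632872 + 9*√5/21755 ≈ 0.00092506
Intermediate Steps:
y(v, V) = 30*V
S(N) = √(-45 + 30*N)
S(T(3))/21755 + 1/(37352*(-29761)) = √(-45 + 30*15)/21755 + 1/(37352*(-29761)) = √(-45 + 450)*(1/21755) + (1/37352)*(-1/29761) = √405*(1/21755) - 1/1111632872 = (9*√5)*(1/21755) - 1/1111632872 = 9*√5/21755 - 1/1111632872 = -1/1111632872 + 9*√5/21755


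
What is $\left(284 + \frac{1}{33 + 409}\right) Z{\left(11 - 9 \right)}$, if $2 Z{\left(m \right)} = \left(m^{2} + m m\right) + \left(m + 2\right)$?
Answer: $\frac{376587}{221} \approx 1704.0$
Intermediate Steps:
$Z{\left(m \right)} = 1 + m^{2} + \frac{m}{2}$ ($Z{\left(m \right)} = \frac{\left(m^{2} + m m\right) + \left(m + 2\right)}{2} = \frac{\left(m^{2} + m^{2}\right) + \left(2 + m\right)}{2} = \frac{2 m^{2} + \left(2 + m\right)}{2} = \frac{2 + m + 2 m^{2}}{2} = 1 + m^{2} + \frac{m}{2}$)
$\left(284 + \frac{1}{33 + 409}\right) Z{\left(11 - 9 \right)} = \left(284 + \frac{1}{33 + 409}\right) \left(1 + \left(11 - 9\right)^{2} + \frac{11 - 9}{2}\right) = \left(284 + \frac{1}{442}\right) \left(1 + 2^{2} + \frac{1}{2} \cdot 2\right) = \left(284 + \frac{1}{442}\right) \left(1 + 4 + 1\right) = \frac{125529}{442} \cdot 6 = \frac{376587}{221}$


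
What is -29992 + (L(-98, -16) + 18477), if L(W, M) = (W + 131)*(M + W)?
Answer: -15277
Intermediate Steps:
L(W, M) = (131 + W)*(M + W)
-29992 + (L(-98, -16) + 18477) = -29992 + (((-98)**2 + 131*(-16) + 131*(-98) - 16*(-98)) + 18477) = -29992 + ((9604 - 2096 - 12838 + 1568) + 18477) = -29992 + (-3762 + 18477) = -29992 + 14715 = -15277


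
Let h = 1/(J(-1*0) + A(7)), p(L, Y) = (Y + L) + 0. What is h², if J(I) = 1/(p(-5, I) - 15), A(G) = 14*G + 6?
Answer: 400/4322241 ≈ 9.2545e-5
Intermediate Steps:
p(L, Y) = L + Y (p(L, Y) = (L + Y) + 0 = L + Y)
A(G) = 6 + 14*G
J(I) = 1/(-20 + I) (J(I) = 1/((-5 + I) - 15) = 1/(-20 + I))
h = 20/2079 (h = 1/(1/(-20 - 1*0) + (6 + 14*7)) = 1/(1/(-20 + 0) + (6 + 98)) = 1/(1/(-20) + 104) = 1/(-1/20 + 104) = 1/(2079/20) = 20/2079 ≈ 0.0096200)
h² = (20/2079)² = 400/4322241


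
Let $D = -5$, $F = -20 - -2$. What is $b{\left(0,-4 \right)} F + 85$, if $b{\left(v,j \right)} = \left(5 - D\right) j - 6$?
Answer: $913$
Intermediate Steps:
$F = -18$ ($F = -20 + 2 = -18$)
$b{\left(v,j \right)} = -6 + 10 j$ ($b{\left(v,j \right)} = \left(5 - -5\right) j - 6 = \left(5 + 5\right) j - 6 = 10 j - 6 = -6 + 10 j$)
$b{\left(0,-4 \right)} F + 85 = \left(-6 + 10 \left(-4\right)\right) \left(-18\right) + 85 = \left(-6 - 40\right) \left(-18\right) + 85 = \left(-46\right) \left(-18\right) + 85 = 828 + 85 = 913$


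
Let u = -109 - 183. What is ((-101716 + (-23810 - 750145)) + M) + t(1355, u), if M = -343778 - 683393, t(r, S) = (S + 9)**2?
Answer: -1822753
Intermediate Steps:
u = -292
t(r, S) = (9 + S)**2
M = -1027171
((-101716 + (-23810 - 750145)) + M) + t(1355, u) = ((-101716 + (-23810 - 750145)) - 1027171) + (9 - 292)**2 = ((-101716 - 773955) - 1027171) + (-283)**2 = (-875671 - 1027171) + 80089 = -1902842 + 80089 = -1822753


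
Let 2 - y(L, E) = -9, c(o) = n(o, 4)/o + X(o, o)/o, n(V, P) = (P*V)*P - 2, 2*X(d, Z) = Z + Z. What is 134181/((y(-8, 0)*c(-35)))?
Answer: 1565445/2189 ≈ 715.14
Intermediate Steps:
X(d, Z) = Z (X(d, Z) = (Z + Z)/2 = (2*Z)/2 = Z)
n(V, P) = -2 + V*P**2 (n(V, P) = V*P**2 - 2 = -2 + V*P**2)
c(o) = 1 + (-2 + 16*o)/o (c(o) = (-2 + o*4**2)/o + o/o = (-2 + o*16)/o + 1 = (-2 + 16*o)/o + 1 = 1 + (-2 + 16*o)/o)
y(L, E) = 11 (y(L, E) = 2 - 1*(-9) = 2 + 9 = 11)
134181/((y(-8, 0)*c(-35))) = 134181/((11*(17 - 2/(-35)))) = 134181/((11*(17 - 2*(-1/35)))) = 134181/((11*(17 + 2/35))) = 134181/((11*(597/35))) = 134181/(6567/35) = 134181*(35/6567) = 1565445/2189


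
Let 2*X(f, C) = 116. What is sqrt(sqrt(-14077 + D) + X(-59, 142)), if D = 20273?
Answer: sqrt(58 + 2*sqrt(1549)) ≈ 11.693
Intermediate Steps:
X(f, C) = 58 (X(f, C) = (1/2)*116 = 58)
sqrt(sqrt(-14077 + D) + X(-59, 142)) = sqrt(sqrt(-14077 + 20273) + 58) = sqrt(sqrt(6196) + 58) = sqrt(2*sqrt(1549) + 58) = sqrt(58 + 2*sqrt(1549))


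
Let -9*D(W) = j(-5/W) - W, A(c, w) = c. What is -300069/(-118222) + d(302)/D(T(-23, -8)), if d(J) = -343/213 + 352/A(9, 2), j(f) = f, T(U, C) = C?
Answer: -21193592257/579169578 ≈ -36.593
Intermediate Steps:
d(J) = 23963/639 (d(J) = -343/213 + 352/9 = 23963/639)
D(W) = W/9 + 5/(9*W) (D(W) = -(-5/W - W)/9 = -(-W - 5/W)/9 = W/9 + 5/(9*W))
-300069/(-118222) + d(302)/D(T(-23, -8)) = -300069/(-118222) + 23963/(639*(((1/9)*(5 + (-8)**2)/(-8)))) = -300069*(-1/118222) + 23963/(639*(((1/9)*(-1/8)*(5 + 64)))) = 300069/118222 + 23963/(639*(((1/9)*(-1/8)*69))) = 300069/118222 + 23963/(639*(-23/24)) = 300069/118222 + (23963/639)*(-24/23) = 300069/118222 - 191704/4899 = -21193592257/579169578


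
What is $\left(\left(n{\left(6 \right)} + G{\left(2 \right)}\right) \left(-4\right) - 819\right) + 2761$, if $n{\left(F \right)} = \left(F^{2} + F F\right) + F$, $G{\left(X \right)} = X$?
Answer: $1622$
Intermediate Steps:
$n{\left(F \right)} = F + 2 F^{2}$ ($n{\left(F \right)} = \left(F^{2} + F^{2}\right) + F = 2 F^{2} + F = F + 2 F^{2}$)
$\left(\left(n{\left(6 \right)} + G{\left(2 \right)}\right) \left(-4\right) - 819\right) + 2761 = \left(\left(6 \left(1 + 2 \cdot 6\right) + 2\right) \left(-4\right) - 819\right) + 2761 = \left(\left(6 \left(1 + 12\right) + 2\right) \left(-4\right) - 819\right) + 2761 = \left(\left(6 \cdot 13 + 2\right) \left(-4\right) - 819\right) + 2761 = \left(\left(78 + 2\right) \left(-4\right) - 819\right) + 2761 = \left(80 \left(-4\right) - 819\right) + 2761 = \left(-320 - 819\right) + 2761 = -1139 + 2761 = 1622$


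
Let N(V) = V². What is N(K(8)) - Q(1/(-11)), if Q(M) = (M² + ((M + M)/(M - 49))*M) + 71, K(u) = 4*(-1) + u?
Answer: -1797109/32670 ≈ -55.008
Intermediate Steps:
K(u) = -4 + u
Q(M) = 71 + M² + 2*M²/(-49 + M) (Q(M) = (M² + ((2*M)/(-49 + M))*M) + 71 = (M² + (2*M/(-49 + M))*M) + 71 = (M² + 2*M²/(-49 + M)) + 71 = 71 + M² + 2*M²/(-49 + M))
N(K(8)) - Q(1/(-11)) = (-4 + 8)² - (-3479 + (1/(-11))³ - 47*(1/(-11))² + 71/(-11))/(-49 + 1/(-11)) = 4² - (-3479 + (-1/11)³ - 47*(-1/11)² + 71*(-1/11))/(-49 - 1/11) = 16 - (-3479 - 1/1331 - 47*1/121 - 71/11)/(-540/11) = 16 - (-11)*(-3479 - 1/1331 - 47/121 - 71/11)/540 = 16 - (-11)*(-4639658)/(540*1331) = 16 - 1*2319829/32670 = 16 - 2319829/32670 = -1797109/32670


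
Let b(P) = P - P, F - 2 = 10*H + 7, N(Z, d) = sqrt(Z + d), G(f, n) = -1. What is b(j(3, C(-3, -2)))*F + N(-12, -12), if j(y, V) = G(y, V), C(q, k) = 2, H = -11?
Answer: 2*I*sqrt(6) ≈ 4.899*I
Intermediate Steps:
j(y, V) = -1
F = -101 (F = 2 + (10*(-11) + 7) = 2 + (-110 + 7) = 2 - 103 = -101)
b(P) = 0
b(j(3, C(-3, -2)))*F + N(-12, -12) = 0*(-101) + sqrt(-12 - 12) = 0 + sqrt(-24) = 0 + 2*I*sqrt(6) = 2*I*sqrt(6)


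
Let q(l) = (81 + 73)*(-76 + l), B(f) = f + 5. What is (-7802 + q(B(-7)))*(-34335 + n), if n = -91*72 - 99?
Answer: 812096604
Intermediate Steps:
B(f) = 5 + f
q(l) = -11704 + 154*l (q(l) = 154*(-76 + l) = -11704 + 154*l)
n = -6651 (n = -6552 - 99 = -6651)
(-7802 + q(B(-7)))*(-34335 + n) = (-7802 + (-11704 + 154*(5 - 7)))*(-34335 - 6651) = (-7802 + (-11704 + 154*(-2)))*(-40986) = (-7802 + (-11704 - 308))*(-40986) = (-7802 - 12012)*(-40986) = -19814*(-40986) = 812096604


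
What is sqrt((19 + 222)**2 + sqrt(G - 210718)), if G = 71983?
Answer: sqrt(58081 + 3*I*sqrt(15415)) ≈ 241.0 + 0.7728*I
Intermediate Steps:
sqrt((19 + 222)**2 + sqrt(G - 210718)) = sqrt((19 + 222)**2 + sqrt(71983 - 210718)) = sqrt(241**2 + sqrt(-138735)) = sqrt(58081 + 3*I*sqrt(15415))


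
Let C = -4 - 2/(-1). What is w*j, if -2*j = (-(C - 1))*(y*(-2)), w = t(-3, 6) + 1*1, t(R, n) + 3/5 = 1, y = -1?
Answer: -21/5 ≈ -4.2000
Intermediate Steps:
t(R, n) = ⅖ (t(R, n) = -⅗ + 1 = ⅖)
C = -2 (C = -4 - 2*(-1) = -4 + 2 = -2)
w = 7/5 (w = ⅖ + 1*1 = ⅖ + 1 = 7/5 ≈ 1.4000)
j = -3 (j = -(-(-2 - 1))*(-1*(-2))/2 = -(-1*(-3))*2/2 = -3*2/2 = -½*6 = -3)
w*j = (7/5)*(-3) = -21/5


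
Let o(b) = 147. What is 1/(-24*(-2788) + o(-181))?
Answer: 1/67059 ≈ 1.4912e-5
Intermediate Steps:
1/(-24*(-2788) + o(-181)) = 1/(-24*(-2788) + 147) = 1/(66912 + 147) = 1/67059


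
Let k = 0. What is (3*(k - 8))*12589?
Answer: -302136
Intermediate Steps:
(3*(k - 8))*12589 = (3*(0 - 8))*12589 = (3*(-8))*12589 = -24*12589 = -302136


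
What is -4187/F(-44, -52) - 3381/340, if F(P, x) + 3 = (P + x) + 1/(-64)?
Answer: 69683723/2154580 ≈ 32.342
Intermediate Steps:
F(P, x) = -193/64 + P + x (F(P, x) = -3 + ((P + x) + 1/(-64)) = -3 + ((P + x) - 1/64) = -3 + (-1/64 + P + x) = -193/64 + P + x)
-4187/F(-44, -52) - 3381/340 = -4187/(-193/64 - 44 - 52) - 3381/340 = -4187/(-6337/64) - 3381*1/340 = -4187*(-64/6337) - 3381/340 = 267968/6337 - 3381/340 = 69683723/2154580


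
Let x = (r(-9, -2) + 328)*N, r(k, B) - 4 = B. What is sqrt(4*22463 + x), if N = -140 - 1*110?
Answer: 2*sqrt(1838) ≈ 85.744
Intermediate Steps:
r(k, B) = 4 + B
N = -250 (N = -140 - 110 = -250)
x = -82500 (x = ((4 - 2) + 328)*(-250) = (2 + 328)*(-250) = 330*(-250) = -82500)
sqrt(4*22463 + x) = sqrt(4*22463 - 82500) = sqrt(89852 - 82500) = sqrt(7352) = 2*sqrt(1838)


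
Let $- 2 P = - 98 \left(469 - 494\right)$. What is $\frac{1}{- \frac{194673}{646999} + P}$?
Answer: $- \frac{646999}{792768448} \approx -0.00081613$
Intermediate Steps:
$P = -1225$ ($P = - \frac{\left(-98\right) \left(469 - 494\right)}{2} = - \frac{\left(-98\right) \left(-25\right)}{2} = \left(- \frac{1}{2}\right) 2450 = -1225$)
$\frac{1}{- \frac{194673}{646999} + P} = \frac{1}{- \frac{194673}{646999} - 1225} = \frac{1}{- \frac{792768448}{646999}} = - \frac{646999}{792768448}$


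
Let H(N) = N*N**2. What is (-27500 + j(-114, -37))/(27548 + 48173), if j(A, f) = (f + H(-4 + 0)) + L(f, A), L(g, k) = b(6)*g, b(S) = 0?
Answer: -27601/75721 ≈ -0.36451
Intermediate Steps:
H(N) = N**3
L(g, k) = 0 (L(g, k) = 0*g = 0)
j(A, f) = -64 + f (j(A, f) = (f + (-4 + 0)**3) + 0 = (f + (-4)**3) + 0 = (f - 64) + 0 = (-64 + f) + 0 = -64 + f)
(-27500 + j(-114, -37))/(27548 + 48173) = (-27500 + (-64 - 37))/(27548 + 48173) = (-27500 - 101)/75721 = -27601*1/75721 = -27601/75721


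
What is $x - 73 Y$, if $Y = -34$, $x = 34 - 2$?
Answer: $2514$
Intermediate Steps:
$x = 32$ ($x = 34 - 2 = 32$)
$x - 73 Y = 32 - -2482 = 32 + 2482 = 2514$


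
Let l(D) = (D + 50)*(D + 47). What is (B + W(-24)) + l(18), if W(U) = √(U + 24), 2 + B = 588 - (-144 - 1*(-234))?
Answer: 4916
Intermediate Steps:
l(D) = (47 + D)*(50 + D) (l(D) = (50 + D)*(47 + D) = (47 + D)*(50 + D))
B = 496 (B = -2 + (588 - (-144 - 1*(-234))) = -2 + (588 - (-144 + 234)) = -2 + (588 - 1*90) = -2 + (588 - 90) = -2 + 498 = 496)
W(U) = √(24 + U)
(B + W(-24)) + l(18) = (496 + √(24 - 24)) + (2350 + 18² + 97*18) = (496 + √0) + (2350 + 324 + 1746) = (496 + 0) + 4420 = 496 + 4420 = 4916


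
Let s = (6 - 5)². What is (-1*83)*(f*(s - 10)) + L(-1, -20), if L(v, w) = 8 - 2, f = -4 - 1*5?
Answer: -6717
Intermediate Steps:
f = -9 (f = -4 - 5 = -9)
s = 1 (s = 1² = 1)
L(v, w) = 6
(-1*83)*(f*(s - 10)) + L(-1, -20) = (-1*83)*(-9*(1 - 10)) + 6 = -(-747)*(-9) + 6 = -83*81 + 6 = -6723 + 6 = -6717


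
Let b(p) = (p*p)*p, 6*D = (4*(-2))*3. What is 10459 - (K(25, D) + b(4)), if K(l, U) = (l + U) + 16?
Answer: 10358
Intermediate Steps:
D = -4 (D = ((4*(-2))*3)/6 = (-8*3)/6 = (⅙)*(-24) = -4)
b(p) = p³ (b(p) = p²*p = p³)
K(l, U) = 16 + U + l (K(l, U) = (U + l) + 16 = 16 + U + l)
10459 - (K(25, D) + b(4)) = 10459 - ((16 - 4 + 25) + 4³) = 10459 - (37 + 64) = 10459 - 1*101 = 10459 - 101 = 10358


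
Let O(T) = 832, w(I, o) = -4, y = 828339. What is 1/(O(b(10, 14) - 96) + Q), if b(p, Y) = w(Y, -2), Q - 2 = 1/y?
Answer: 828339/690834727 ≈ 0.0011990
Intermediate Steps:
Q = 1656679/828339 (Q = 2 + 1/828339 = 1656679/828339 ≈ 2.0000)
b(p, Y) = -4
1/(O(b(10, 14) - 96) + Q) = 1/(832 + 1656679/828339) = 1/(690834727/828339) = 828339/690834727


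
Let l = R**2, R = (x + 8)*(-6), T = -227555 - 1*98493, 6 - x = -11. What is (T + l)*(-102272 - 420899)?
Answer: 158807510708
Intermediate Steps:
x = 17 (x = 6 - 1*(-11) = 6 + 11 = 17)
T = -326048 (T = -227555 - 98493 = -326048)
R = -150 (R = (17 + 8)*(-6) = 25*(-6) = -150)
l = 22500 (l = (-150)**2 = 22500)
(T + l)*(-102272 - 420899) = (-326048 + 22500)*(-102272 - 420899) = -303548*(-523171) = 158807510708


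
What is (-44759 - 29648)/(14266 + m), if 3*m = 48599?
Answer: -223221/91397 ≈ -2.4423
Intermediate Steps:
m = 48599/3 (m = (⅓)*48599 = 48599/3 ≈ 16200.)
(-44759 - 29648)/(14266 + m) = (-44759 - 29648)/(14266 + 48599/3) = -74407/91397/3 = -74407*3/91397 = -223221/91397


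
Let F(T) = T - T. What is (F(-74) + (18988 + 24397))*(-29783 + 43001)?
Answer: 573462930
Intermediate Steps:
F(T) = 0
(F(-74) + (18988 + 24397))*(-29783 + 43001) = (0 + (18988 + 24397))*(-29783 + 43001) = (0 + 43385)*13218 = 43385*13218 = 573462930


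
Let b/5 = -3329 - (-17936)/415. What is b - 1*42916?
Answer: -4925627/83 ≈ -59345.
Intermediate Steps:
b = -1363599/83 (b = 5*(-3329 - (-17936)/415) = 5*(-3329 - 1*(-17936/415)) = 5*(-3329 + 17936/415) = 5*(-1363599/415) = -1363599/83 ≈ -16429.)
b - 1*42916 = -1363599/83 - 1*42916 = -1363599/83 - 42916 = -4925627/83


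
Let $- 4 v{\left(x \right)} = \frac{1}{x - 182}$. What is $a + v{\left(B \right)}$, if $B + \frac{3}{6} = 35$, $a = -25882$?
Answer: $- \frac{15270379}{590} \approx -25882.0$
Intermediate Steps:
$B = \frac{69}{2}$ ($B = - \frac{1}{2} + 35 = \frac{69}{2} \approx 34.5$)
$v{\left(x \right)} = - \frac{1}{4 \left(-182 + x\right)}$ ($v{\left(x \right)} = - \frac{1}{4 \left(x - 182\right)} = - \frac{1}{4 \left(-182 + x\right)}$)
$a + v{\left(B \right)} = -25882 - \frac{1}{-728 + 4 \cdot \frac{69}{2}} = -25882 - \frac{1}{-728 + 138} = -25882 - \frac{1}{-590} = -25882 - - \frac{1}{590} = -25882 + \frac{1}{590} = - \frac{15270379}{590}$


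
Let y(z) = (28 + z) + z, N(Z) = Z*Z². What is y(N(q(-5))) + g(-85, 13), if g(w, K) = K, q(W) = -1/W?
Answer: 5127/125 ≈ 41.016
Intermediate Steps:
N(Z) = Z³
y(z) = 28 + 2*z
y(N(q(-5))) + g(-85, 13) = (28 + 2*(-1/(-5))³) + 13 = (28 + 2*(-1*(-⅕))³) + 13 = (28 + 2*(⅕)³) + 13 = (28 + 2*(1/125)) + 13 = (28 + 2/125) + 13 = 3502/125 + 13 = 5127/125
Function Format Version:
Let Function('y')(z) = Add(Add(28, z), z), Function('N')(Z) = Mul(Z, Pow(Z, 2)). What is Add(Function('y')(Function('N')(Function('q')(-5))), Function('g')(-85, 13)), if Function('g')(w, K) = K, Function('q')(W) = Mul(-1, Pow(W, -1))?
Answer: Rational(5127, 125) ≈ 41.016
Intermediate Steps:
Function('N')(Z) = Pow(Z, 3)
Function('y')(z) = Add(28, Mul(2, z))
Add(Function('y')(Function('N')(Function('q')(-5))), Function('g')(-85, 13)) = Add(Add(28, Mul(2, Pow(Mul(-1, Pow(-5, -1)), 3))), 13) = Add(Add(28, Mul(2, Pow(Mul(-1, Rational(-1, 5)), 3))), 13) = Add(Add(28, Mul(2, Pow(Rational(1, 5), 3))), 13) = Add(Add(28, Mul(2, Rational(1, 125))), 13) = Add(Add(28, Rational(2, 125)), 13) = Add(Rational(3502, 125), 13) = Rational(5127, 125)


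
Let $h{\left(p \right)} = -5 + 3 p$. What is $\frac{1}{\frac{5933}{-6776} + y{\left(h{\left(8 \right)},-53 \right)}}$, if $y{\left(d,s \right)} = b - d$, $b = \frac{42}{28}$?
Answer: $- \frac{6776}{124513} \approx -0.05442$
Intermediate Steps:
$b = \frac{3}{2}$ ($b = 42 \cdot \frac{1}{28} = \frac{3}{2} \approx 1.5$)
$y{\left(d,s \right)} = \frac{3}{2} - d$
$\frac{1}{\frac{5933}{-6776} + y{\left(h{\left(8 \right)},-53 \right)}} = \frac{1}{\frac{5933}{-6776} + \left(\frac{3}{2} - \left(-5 + 3 \cdot 8\right)\right)} = \frac{1}{5933 \left(- \frac{1}{6776}\right) + \left(\frac{3}{2} - \left(-5 + 24\right)\right)} = \frac{1}{- \frac{5933}{6776} + \left(\frac{3}{2} - 19\right)} = \frac{1}{- \frac{5933}{6776} - \frac{35}{2}} = \frac{1}{- \frac{124513}{6776}} = - \frac{6776}{124513}$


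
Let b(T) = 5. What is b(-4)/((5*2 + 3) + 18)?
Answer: 5/31 ≈ 0.16129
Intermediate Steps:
b(-4)/((5*2 + 3) + 18) = 5/((5*2 + 3) + 18) = 5/((10 + 3) + 18) = 5/(13 + 18) = 5/31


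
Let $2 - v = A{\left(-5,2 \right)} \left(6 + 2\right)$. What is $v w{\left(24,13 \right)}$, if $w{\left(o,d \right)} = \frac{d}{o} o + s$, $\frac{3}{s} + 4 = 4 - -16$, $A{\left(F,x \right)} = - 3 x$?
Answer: $\frac{5275}{8} \approx 659.38$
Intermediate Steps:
$s = \frac{3}{16}$ ($s = \frac{3}{-4 + \left(4 - -16\right)} = \frac{3}{-4 + \left(4 + 16\right)} = \frac{3}{-4 + 20} = \frac{3}{16} \approx 0.1875$)
$v = 50$ ($v = 2 - \left(-3\right) 2 \left(6 + 2\right) = 2 - \left(-6\right) 8 = 2 - -48 = 2 + 48 = 50$)
$w{\left(o,d \right)} = \frac{3}{16} + d$ ($w{\left(o,d \right)} = \frac{d}{o} o + \frac{3}{16} = d + \frac{3}{16} = \frac{3}{16} + d$)
$v w{\left(24,13 \right)} = 50 \left(\frac{3}{16} + 13\right) = 50 \cdot \frac{211}{16} = \frac{5275}{8}$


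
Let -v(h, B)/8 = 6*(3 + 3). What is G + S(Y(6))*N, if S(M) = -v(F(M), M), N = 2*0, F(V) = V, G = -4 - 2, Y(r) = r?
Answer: -6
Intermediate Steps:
G = -6
v(h, B) = -288 (v(h, B) = -48*(3 + 3) = -48*6 = -8*36 = -288)
N = 0
S(M) = 288 (S(M) = -1*(-288) = 288)
G + S(Y(6))*N = -6 + 288*0 = -6 + 0 = -6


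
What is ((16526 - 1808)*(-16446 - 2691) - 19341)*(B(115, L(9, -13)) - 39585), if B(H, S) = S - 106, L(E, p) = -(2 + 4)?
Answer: 11181759934779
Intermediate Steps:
L(E, p) = -6 (L(E, p) = -1*6 = -6)
B(H, S) = -106 + S
((16526 - 1808)*(-16446 - 2691) - 19341)*(B(115, L(9, -13)) - 39585) = ((16526 - 1808)*(-16446 - 2691) - 19341)*((-106 - 6) - 39585) = (14718*(-19137) - 19341)*(-112 - 39585) = (-281658366 - 19341)*(-39697) = -281677707*(-39697) = 11181759934779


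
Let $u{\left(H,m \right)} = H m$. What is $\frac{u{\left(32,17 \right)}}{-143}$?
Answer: $- \frac{544}{143} \approx -3.8042$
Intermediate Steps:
$\frac{u{\left(32,17 \right)}}{-143} = \frac{32 \cdot 17}{-143} = 544 \left(- \frac{1}{143}\right) = - \frac{544}{143}$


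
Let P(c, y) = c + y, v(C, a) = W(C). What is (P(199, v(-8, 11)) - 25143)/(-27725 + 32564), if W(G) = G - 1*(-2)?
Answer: -24950/4839 ≈ -5.1560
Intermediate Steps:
W(G) = 2 + G (W(G) = G + 2 = 2 + G)
v(C, a) = 2 + C
(P(199, v(-8, 11)) - 25143)/(-27725 + 32564) = ((199 + (2 - 8)) - 25143)/(-27725 + 32564) = ((199 - 6) - 25143)/4839 = (193 - 25143)*(1/4839) = -24950*1/4839 = -24950/4839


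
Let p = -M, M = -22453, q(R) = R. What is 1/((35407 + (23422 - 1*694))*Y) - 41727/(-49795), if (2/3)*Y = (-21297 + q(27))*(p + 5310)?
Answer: 429744152869263976/512836055602499475 ≈ 0.83798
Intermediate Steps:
p = 22453 (p = -1*(-22453) = 22453)
Y = -885778515 (Y = 3*((-21297 + 27)*(22453 + 5310))/2 = 3*(-21270*27763)/2 = (3/2)*(-590519010) = -885778515)
1/((35407 + (23422 - 1*694))*Y) - 41727/(-49795) = 1/((35407 + (23422 - 1*694))*(-885778515)) - 41727/(-49795) = -1/885778515/(35407 + (23422 - 694)) - 41727*(-1/49795) = -1/885778515/(35407 + 22728) + 41727/49795 = -1/885778515/58135 + 41727/49795 = (1/58135)*(-1/885778515) + 41727/49795 = -1/51494733969525 + 41727/49795 = 429744152869263976/512836055602499475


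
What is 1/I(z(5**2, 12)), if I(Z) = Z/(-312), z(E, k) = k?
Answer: -26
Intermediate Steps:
I(Z) = -Z/312 (I(Z) = Z*(-1/312) = -Z/312)
1/I(z(5**2, 12)) = 1/(-1/312*12) = 1/(-1/26) = -26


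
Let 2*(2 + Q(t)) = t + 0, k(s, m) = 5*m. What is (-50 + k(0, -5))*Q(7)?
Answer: -225/2 ≈ -112.50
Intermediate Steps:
Q(t) = -2 + t/2 (Q(t) = -2 + (t + 0)/2 = -2 + t/2)
(-50 + k(0, -5))*Q(7) = (-50 + 5*(-5))*(-2 + (½)*7) = (-50 - 25)*(-2 + 7/2) = -75*3/2 = -225/2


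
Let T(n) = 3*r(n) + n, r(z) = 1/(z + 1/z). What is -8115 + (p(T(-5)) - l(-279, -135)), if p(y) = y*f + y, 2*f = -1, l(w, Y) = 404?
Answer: -443133/52 ≈ -8521.8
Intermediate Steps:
f = -½ (f = (½)*(-1) = -½ ≈ -0.50000)
T(n) = n + 3*n/(1 + n²) (T(n) = 3*(n/(1 + n²)) + n = 3*n/(1 + n²) + n = n + 3*n/(1 + n²))
p(y) = y/2 (p(y) = y*(-½) + y = -y/2 + y = y/2)
-8115 + (p(T(-5)) - l(-279, -135)) = -8115 + ((-5*(4 + (-5)²)/(1 + (-5)²))/2 - 1*404) = -8115 + ((-5*(4 + 25)/(1 + 25))/2 - 404) = -8115 + ((-5*29/26)/2 - 404) = -8115 + ((-5*1/26*29)/2 - 404) = -8115 + ((½)*(-145/26) - 404) = -8115 + (-145/52 - 404) = -8115 - 21153/52 = -443133/52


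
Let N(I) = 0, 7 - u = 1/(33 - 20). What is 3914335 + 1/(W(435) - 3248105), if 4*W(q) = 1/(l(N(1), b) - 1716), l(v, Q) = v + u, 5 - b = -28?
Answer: 1129933812732470083/288665587573 ≈ 3.9143e+6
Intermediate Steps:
b = 33 (b = 5 - 1*(-28) = 5 + 28 = 33)
u = 90/13 (u = 7 - 1/(33 - 20) = 7 - 1/13 = 90/13 ≈ 6.9231)
l(v, Q) = 90/13 + v (l(v, Q) = v + 90/13 = 90/13 + v)
W(q) = -13/88872 (W(q) = 1/(4*((90/13 + 0) - 1716)) = 1/(4*(90/13 - 1716)) = 1/(4*(-22218/13)) = (1/4)*(-13/22218) = -13/88872)
3914335 + 1/(W(435) - 3248105) = 3914335 + 1/(-13/88872 - 3248105) = 3914335 + 1/(-288665587573/88872) = 3914335 - 88872/288665587573 = 1129933812732470083/288665587573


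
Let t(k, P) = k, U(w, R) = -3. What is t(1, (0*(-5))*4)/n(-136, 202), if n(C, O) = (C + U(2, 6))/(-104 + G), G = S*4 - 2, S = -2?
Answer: 114/139 ≈ 0.82014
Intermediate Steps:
G = -10 (G = -2*4 - 2 = -8 - 2 = -10)
n(C, O) = 1/38 - C/114 (n(C, O) = (C - 3)/(-104 - 10) = (-3 + C)/(-114) = (-3 + C)*(-1/114) = 1/38 - C/114)
t(1, (0*(-5))*4)/n(-136, 202) = 1/(1/38 - 1/114*(-136)) = 1/(1/38 + 68/57) = 1/(139/114) = 1*(114/139) = 114/139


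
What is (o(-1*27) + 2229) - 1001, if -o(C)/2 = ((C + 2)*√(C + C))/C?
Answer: 1228 - 50*I*√6/9 ≈ 1228.0 - 13.608*I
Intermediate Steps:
o(C) = -2*√2*(2 + C)/√C (o(C) = -2*(C + 2)*√(C + C)/C = -2*(2 + C)*√(2*C)/C = -2*(2 + C)*(√2*√C)/C = -2*√2*√C*(2 + C)/C = -2*√2*(2 + C)/√C)
(o(-1*27) + 2229) - 1001 = (2*√2*(-2 - (-1)*27)/√(-1*27) + 2229) - 1001 = (2*√2*(-2 - 1*(-27))/√(-27) + 2229) - 1001 = (2*√2*(-I*√3/9)*(-2 + 27) + 2229) - 1001 = (2*√2*(-I*√3/9)*25 + 2229) - 1001 = (-50*I*√6/9 + 2229) - 1001 = (2229 - 50*I*√6/9) - 1001 = 1228 - 50*I*√6/9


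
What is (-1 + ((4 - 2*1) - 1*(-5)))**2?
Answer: 36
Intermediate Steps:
(-1 + ((4 - 2*1) - 1*(-5)))**2 = (-1 + ((4 - 2) + 5))**2 = (-1 + (2 + 5))**2 = (-1 + 7)**2 = 6**2 = 36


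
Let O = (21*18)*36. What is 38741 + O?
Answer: 52349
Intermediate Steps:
O = 13608 (O = 378*36 = 13608)
38741 + O = 38741 + 13608 = 52349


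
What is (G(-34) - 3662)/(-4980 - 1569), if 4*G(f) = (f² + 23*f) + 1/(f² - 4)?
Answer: 16443647/30177792 ≈ 0.54489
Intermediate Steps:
G(f) = f²/4 + 1/(4*(-4 + f²)) + 23*f/4 (G(f) = ((f² + 23*f) + 1/(f² - 4))/4 = ((f² + 23*f) + 1/(-4 + f²))/4 = (f² + 1/(-4 + f²) + 23*f)/4 = f²/4 + 1/(4*(-4 + f²)) + 23*f/4)
(G(-34) - 3662)/(-4980 - 1569) = ((1 + (-34)⁴ - 92*(-34) - 4*(-34)² + 23*(-34)³)/(4*(-4 + (-34)²)) - 3662)/(-4980 - 1569) = ((1 + 1336336 + 3128 - 4*1156 + 23*(-39304))/(4*(-4 + 1156)) - 3662)/(-6549) = ((¼)*(1 + 1336336 + 3128 - 4624 - 903992)/1152 - 3662)*(-1/6549) = ((¼)*(1/1152)*430849 - 3662)*(-1/6549) = (430849/4608 - 3662)*(-1/6549) = -16443647/4608*(-1/6549) = 16443647/30177792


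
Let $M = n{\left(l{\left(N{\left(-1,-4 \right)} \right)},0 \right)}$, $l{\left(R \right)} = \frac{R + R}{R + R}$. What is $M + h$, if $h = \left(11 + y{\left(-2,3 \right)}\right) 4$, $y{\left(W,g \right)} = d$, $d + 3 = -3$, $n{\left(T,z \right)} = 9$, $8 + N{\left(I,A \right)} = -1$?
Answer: $29$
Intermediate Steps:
$N{\left(I,A \right)} = -9$ ($N{\left(I,A \right)} = -8 - 1 = -9$)
$l{\left(R \right)} = 1$ ($l{\left(R \right)} = \frac{2 R}{2 R} = 2 R \frac{1}{2 R} = 1$)
$d = -6$ ($d = -3 - 3 = -6$)
$y{\left(W,g \right)} = -6$
$M = 9$
$h = 20$ ($h = \left(11 - 6\right) 4 = 5 \cdot 4 = 20$)
$M + h = 9 + 20 = 29$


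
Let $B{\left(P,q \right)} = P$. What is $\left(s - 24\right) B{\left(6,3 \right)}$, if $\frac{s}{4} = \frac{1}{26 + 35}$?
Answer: $- \frac{8760}{61} \approx -143.61$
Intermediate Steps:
$s = \frac{4}{61}$ ($s = \frac{4}{26 + 35} = \frac{4}{61} \approx 0.065574$)
$\left(s - 24\right) B{\left(6,3 \right)} = \left(\frac{4}{61} - 24\right) 6 = \left(- \frac{1460}{61}\right) 6 = - \frac{8760}{61}$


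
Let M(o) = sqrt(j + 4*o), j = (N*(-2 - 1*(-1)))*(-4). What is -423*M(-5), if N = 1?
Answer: -1692*I ≈ -1692.0*I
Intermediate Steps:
j = 4 (j = (1*(-2 - 1*(-1)))*(-4) = (1*(-2 + 1))*(-4) = (1*(-1))*(-4) = -1*(-4) = 4)
M(o) = sqrt(4 + 4*o)
-423*M(-5) = -846*sqrt(1 - 5) = -846*sqrt(-4) = -846*2*I = -1692*I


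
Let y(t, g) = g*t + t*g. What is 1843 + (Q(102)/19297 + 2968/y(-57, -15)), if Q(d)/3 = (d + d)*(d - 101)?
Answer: 30436697213/16498935 ≈ 1844.8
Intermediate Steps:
y(t, g) = 2*g*t (y(t, g) = g*t + g*t = 2*g*t)
Q(d) = 6*d*(-101 + d) (Q(d) = 3*((d + d)*(d - 101)) = 3*((2*d)*(-101 + d)) = 3*(2*d*(-101 + d)) = 6*d*(-101 + d))
1843 + (Q(102)/19297 + 2968/y(-57, -15)) = 1843 + ((6*102*(-101 + 102))/19297 + 2968/((2*(-15)*(-57)))) = 1843 + ((6*102*1)*(1/19297) + 2968/1710) = 1843 + (612*(1/19297) + 2968*(1/1710)) = 1843 + (612/19297 + 1484/855) = 1843 + 29160008/16498935 = 30436697213/16498935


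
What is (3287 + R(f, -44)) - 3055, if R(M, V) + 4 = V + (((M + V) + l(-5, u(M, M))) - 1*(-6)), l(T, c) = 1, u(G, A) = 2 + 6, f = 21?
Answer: 168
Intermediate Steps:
u(G, A) = 8
R(M, V) = 3 + M + 2*V (R(M, V) = -4 + (V + (((M + V) + 1) - 1*(-6))) = -4 + (V + ((1 + M + V) + 6)) = -4 + (V + (7 + M + V)) = -4 + (7 + M + 2*V) = 3 + M + 2*V)
(3287 + R(f, -44)) - 3055 = (3287 + (3 + 21 + 2*(-44))) - 3055 = (3287 + (3 + 21 - 88)) - 3055 = (3287 - 64) - 3055 = 3223 - 3055 = 168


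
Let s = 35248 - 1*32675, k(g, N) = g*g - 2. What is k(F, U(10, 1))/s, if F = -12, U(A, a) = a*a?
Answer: 142/2573 ≈ 0.055188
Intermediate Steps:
U(A, a) = a**2
k(g, N) = -2 + g**2 (k(g, N) = g**2 - 2 = -2 + g**2)
s = 2573 (s = 35248 - 32675 = 2573)
k(F, U(10, 1))/s = (-2 + (-12)**2)/2573 = (-2 + 144)*(1/2573) = 142*(1/2573) = 142/2573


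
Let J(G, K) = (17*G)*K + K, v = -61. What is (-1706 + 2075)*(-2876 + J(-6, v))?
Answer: 1212165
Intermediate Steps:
J(G, K) = K + 17*G*K (J(G, K) = 17*G*K + K = K + 17*G*K)
(-1706 + 2075)*(-2876 + J(-6, v)) = (-1706 + 2075)*(-2876 - 61*(1 + 17*(-6))) = 369*(-2876 - 61*(1 - 102)) = 369*(-2876 - 61*(-101)) = 369*(-2876 + 6161) = 369*3285 = 1212165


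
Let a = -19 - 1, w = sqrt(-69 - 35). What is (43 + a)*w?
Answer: 46*I*sqrt(26) ≈ 234.55*I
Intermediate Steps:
w = 2*I*sqrt(26) (w = sqrt(-104) = 2*I*sqrt(26) ≈ 10.198*I)
a = -20
(43 + a)*w = (43 - 20)*(2*I*sqrt(26)) = 23*(2*I*sqrt(26)) = 46*I*sqrt(26)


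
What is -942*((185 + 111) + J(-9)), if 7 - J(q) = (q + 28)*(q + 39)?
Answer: 251514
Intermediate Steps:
J(q) = 7 - (28 + q)*(39 + q) (J(q) = 7 - (q + 28)*(q + 39) = 7 - (28 + q)*(39 + q))
-942*((185 + 111) + J(-9)) = -942*((185 + 111) + (-1085 - 1*(-9)² - 67*(-9))) = -942*(296 + (-1085 - 1*81 + 603)) = -942*(296 + (-1085 - 81 + 603)) = -942*(296 - 563) = -942*(-267) = 251514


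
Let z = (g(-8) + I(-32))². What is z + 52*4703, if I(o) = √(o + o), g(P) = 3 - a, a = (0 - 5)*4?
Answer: 245021 + 368*I ≈ 2.4502e+5 + 368.0*I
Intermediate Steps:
a = -20 (a = -5*4 = -20)
g(P) = 23 (g(P) = 3 - 1*(-20) = 3 + 20 = 23)
I(o) = √2*√o (I(o) = √(2*o) = √2*√o)
z = (23 + 8*I)² (z = (23 + √2*√(-32))² = (23 + √2*(4*I*√2))² = (23 + 8*I)² ≈ 465.0 + 368.0*I)
z + 52*4703 = (465 + 368*I) + 52*4703 = (465 + 368*I) + 244556 = 245021 + 368*I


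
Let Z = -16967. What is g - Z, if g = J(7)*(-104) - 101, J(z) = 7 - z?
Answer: 16866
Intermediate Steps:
g = -101 (g = (7 - 1*7)*(-104) - 101 = (7 - 7)*(-104) - 101 = 0*(-104) - 101 = 0 - 101 = -101)
g - Z = -101 - 1*(-16967) = -101 + 16967 = 16866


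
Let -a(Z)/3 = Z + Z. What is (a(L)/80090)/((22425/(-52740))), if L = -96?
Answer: -1012608/59867275 ≈ -0.016914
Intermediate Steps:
a(Z) = -6*Z (a(Z) = -3*(Z + Z) = -6*Z)
(a(L)/80090)/((22425/(-52740))) = (-6*(-96)/80090)/((22425/(-52740))) = (576*(1/80090))/((22425*(-1/52740))) = 288/(40045*(-1495/3516)) = (288/40045)*(-3516/1495) = -1012608/59867275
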